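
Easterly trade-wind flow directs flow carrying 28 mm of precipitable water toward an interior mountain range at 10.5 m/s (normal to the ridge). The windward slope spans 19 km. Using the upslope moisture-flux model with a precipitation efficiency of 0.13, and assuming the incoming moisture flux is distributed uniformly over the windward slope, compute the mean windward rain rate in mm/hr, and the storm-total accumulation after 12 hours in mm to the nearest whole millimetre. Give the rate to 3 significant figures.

Incoming column moisture flux per unit ridge length: F = V × PW = 10.5 × 28 = 294 mm·m/s.
Spread over the 19 km slope with efficiency ε = 0.13: R = ε·F/W = 0.13 × 294 / 19000 m = 2.012e-03 mm/s.
R = 2.012e-03 × 3600 = 7.24 mm/hr.
Over 12 h: total = 7.24 × 12 = 86.88 ≈ 87 mm.

R ≈ 7.24 mm/hr; total ≈ 87 mm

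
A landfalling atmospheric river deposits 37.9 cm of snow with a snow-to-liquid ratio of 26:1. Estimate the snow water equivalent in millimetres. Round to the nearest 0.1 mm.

SWE ≈ 14.6 mm

SWE = snow depth / ratio = 37.9 cm / 26 = 1.458 cm = 14.6 mm.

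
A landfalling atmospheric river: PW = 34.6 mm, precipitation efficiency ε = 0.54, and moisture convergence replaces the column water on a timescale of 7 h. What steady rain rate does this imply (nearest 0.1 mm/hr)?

R ≈ 2.7 mm/hr

Each overturning extracts ε × PW = 0.54 × 34.6 = 18.684 mm.
Rate = ε·PW / τ = 18.684 / 7 h = 2.7 mm/hr.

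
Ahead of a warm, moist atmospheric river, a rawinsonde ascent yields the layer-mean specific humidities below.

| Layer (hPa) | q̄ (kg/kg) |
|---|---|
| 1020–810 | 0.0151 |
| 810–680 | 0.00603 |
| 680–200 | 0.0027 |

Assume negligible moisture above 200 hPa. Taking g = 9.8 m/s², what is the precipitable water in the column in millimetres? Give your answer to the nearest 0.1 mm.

PW ≈ 53.6 mm

Precipitable water is the column-integrated vapour mass per unit area: PW = (1/g) Σ q̄ Δp, with q in kg/kg and Δp in Pa (1 kg/m² of water = 1 mm).
Layer 1020–810 hPa: Δp = 210 hPa = 21000 Pa, q̄ = 0.0151 kg/kg → 0.0151 × 21000 / 9.8 = 32.36 mm
Layer 810–680 hPa: Δp = 130 hPa = 13000 Pa, q̄ = 0.00603 kg/kg → 0.00603 × 13000 / 9.8 = 8.00 mm
Layer 680–200 hPa: Δp = 480 hPa = 48000 Pa, q̄ = 0.0027 kg/kg → 0.0027 × 48000 / 9.8 = 13.22 mm
PW = 32.36 + 8.00 + 13.22 = 53.58 ≈ 53.6 mm.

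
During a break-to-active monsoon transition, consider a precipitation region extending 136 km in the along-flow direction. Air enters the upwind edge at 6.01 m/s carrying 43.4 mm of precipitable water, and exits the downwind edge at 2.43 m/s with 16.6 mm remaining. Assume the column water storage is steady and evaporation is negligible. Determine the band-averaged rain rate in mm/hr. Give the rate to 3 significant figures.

Column moisture flux per unit crosswind length is F = V × PW.
Inflow: F_in = 6.01 × 43.4 = 260.834 mm·m/s
Outflow: F_out = 2.43 × 16.6 = 40.338 mm·m/s
Steady-state rate R = (F_in − F_out)/L = (260.834 − 40.338) / 136000 m = 1.621e-03 mm/s.
R = 1.621e-03 × 3600 = 5.84 mm/hr.

R ≈ 5.84 mm/hr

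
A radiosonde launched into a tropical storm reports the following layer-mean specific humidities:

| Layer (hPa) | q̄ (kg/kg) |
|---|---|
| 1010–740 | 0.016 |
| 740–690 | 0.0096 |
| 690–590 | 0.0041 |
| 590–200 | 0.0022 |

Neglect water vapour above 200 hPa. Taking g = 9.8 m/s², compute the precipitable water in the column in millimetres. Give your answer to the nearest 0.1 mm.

PW ≈ 61.9 mm

Precipitable water is the column-integrated vapour mass per unit area: PW = (1/g) Σ q̄ Δp, with q in kg/kg and Δp in Pa (1 kg/m² of water = 1 mm).
Layer 1010–740 hPa: Δp = 270 hPa = 27000 Pa, q̄ = 0.016 kg/kg → 0.016 × 27000 / 9.8 = 44.08 mm
Layer 740–690 hPa: Δp = 50 hPa = 5000 Pa, q̄ = 0.0096 kg/kg → 0.0096 × 5000 / 9.8 = 4.90 mm
Layer 690–590 hPa: Δp = 100 hPa = 10000 Pa, q̄ = 0.0041 kg/kg → 0.0041 × 10000 / 9.8 = 4.18 mm
Layer 590–200 hPa: Δp = 390 hPa = 39000 Pa, q̄ = 0.0022 kg/kg → 0.0022 × 39000 / 9.8 = 8.76 mm
PW = 44.08 + 4.90 + 4.18 + 8.76 = 61.92 ≈ 61.9 mm.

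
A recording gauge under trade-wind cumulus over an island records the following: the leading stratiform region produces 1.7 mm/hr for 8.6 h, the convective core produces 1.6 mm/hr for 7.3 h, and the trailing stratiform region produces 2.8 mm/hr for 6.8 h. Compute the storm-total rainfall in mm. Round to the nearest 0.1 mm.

total ≈ 45.3 mm

Total = Σ Rᵢ Δtᵢ = 1.7 × 8.6 + 1.6 × 7.3 + 2.8 × 6.8
      = 14.62 + 11.68 + 19.04 = 45.3 mm.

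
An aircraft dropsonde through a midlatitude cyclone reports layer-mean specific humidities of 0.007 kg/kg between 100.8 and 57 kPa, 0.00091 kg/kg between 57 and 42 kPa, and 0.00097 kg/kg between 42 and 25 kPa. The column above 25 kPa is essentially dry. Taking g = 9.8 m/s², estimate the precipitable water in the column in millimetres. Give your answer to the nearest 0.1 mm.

Precipitable water is the column-integrated vapour mass per unit area: PW = (1/g) Σ q̄ Δp, with q in kg/kg and Δp in Pa (1 kg/m² of water = 1 mm).
Layer 100.8–57 kPa: Δp = 438 hPa = 43800 Pa, q̄ = 0.007 kg/kg → 0.007 × 43800 / 9.8 = 31.29 mm
Layer 57–42 kPa: Δp = 150 hPa = 15000 Pa, q̄ = 0.00091 kg/kg → 0.00091 × 15000 / 9.8 = 1.39 mm
Layer 42–25 kPa: Δp = 170 hPa = 17000 Pa, q̄ = 0.00097 kg/kg → 0.00097 × 17000 / 9.8 = 1.68 mm
PW = 31.29 + 1.39 + 1.68 = 34.36 ≈ 34.4 mm.

PW ≈ 34.4 mm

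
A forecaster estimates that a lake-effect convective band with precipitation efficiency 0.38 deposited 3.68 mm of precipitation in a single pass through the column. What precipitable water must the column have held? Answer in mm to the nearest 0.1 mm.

PW = precipitation / ε = 3.68 / 0.38 = 9.7 mm.

PW ≈ 9.7 mm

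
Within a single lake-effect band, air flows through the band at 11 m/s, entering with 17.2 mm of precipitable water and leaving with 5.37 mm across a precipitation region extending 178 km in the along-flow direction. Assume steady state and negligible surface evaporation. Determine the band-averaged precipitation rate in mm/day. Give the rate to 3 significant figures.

Column moisture flux per unit crosswind length is F = V × PW.
Inflow: F_in = 11 × 17.2 = 189.2 mm·m/s
Outflow: F_out = 11 × 5.37 = 59.07 mm·m/s
Steady-state rate R = (F_in − F_out)/L = (189.2 − 59.07) / 178000 m = 7.311e-04 mm/s.
R = 7.311e-04 × 3600 × 24 = 63.2 mm/day.

R ≈ 63.2 mm/day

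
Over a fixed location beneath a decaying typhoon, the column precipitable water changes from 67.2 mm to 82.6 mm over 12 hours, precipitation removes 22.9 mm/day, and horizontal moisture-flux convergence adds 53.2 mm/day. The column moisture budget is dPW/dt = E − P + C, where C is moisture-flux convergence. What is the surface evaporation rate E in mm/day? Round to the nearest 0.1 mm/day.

dPW/dt = (82.6 − 67.2) mm / (12/24 day) = +30.800 mm/day.
E = dPW/dt + P − C = (+30.800) + 22.9 − (53.2) = 0.5 mm/day.

E ≈ 0.5 mm/day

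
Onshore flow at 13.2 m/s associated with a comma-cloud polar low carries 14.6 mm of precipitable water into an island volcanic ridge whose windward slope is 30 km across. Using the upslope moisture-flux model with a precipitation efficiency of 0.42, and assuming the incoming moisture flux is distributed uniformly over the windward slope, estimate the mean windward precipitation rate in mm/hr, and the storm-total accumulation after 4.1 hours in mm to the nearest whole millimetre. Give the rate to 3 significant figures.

R ≈ 9.71 mm/hr; total ≈ 40 mm

Incoming column moisture flux per unit ridge length: F = V × PW = 13.2 × 14.6 = 192.72 mm·m/s.
Spread over the 30 km slope with efficiency ε = 0.42: R = ε·F/W = 0.42 × 192.72 / 30000 m = 2.698e-03 mm/s.
R = 2.698e-03 × 3600 = 9.71 mm/hr.
Over 4.1 h: total = 9.71 × 4.1 = 39.811 ≈ 40 mm.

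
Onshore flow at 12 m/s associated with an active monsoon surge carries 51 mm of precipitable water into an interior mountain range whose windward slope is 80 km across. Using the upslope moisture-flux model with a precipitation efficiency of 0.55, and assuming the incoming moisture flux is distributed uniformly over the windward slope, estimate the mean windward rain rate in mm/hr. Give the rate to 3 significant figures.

Incoming column moisture flux per unit ridge length: F = V × PW = 12 × 51 = 612 mm·m/s.
Spread over the 80 km slope with efficiency ε = 0.55: R = ε·F/W = 0.55 × 612 / 80000 m = 4.208e-03 mm/s.
R = 4.208e-03 × 3600 = 15.1 mm/hr.

R ≈ 15.1 mm/hr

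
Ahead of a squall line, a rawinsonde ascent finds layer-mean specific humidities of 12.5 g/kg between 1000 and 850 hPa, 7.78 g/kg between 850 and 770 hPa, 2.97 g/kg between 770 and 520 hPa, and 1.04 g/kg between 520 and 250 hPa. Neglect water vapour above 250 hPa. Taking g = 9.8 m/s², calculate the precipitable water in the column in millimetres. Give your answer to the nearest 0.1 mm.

PW ≈ 35.9 mm

Precipitable water is the column-integrated vapour mass per unit area: PW = (1/g) Σ q̄ Δp, with q in kg/kg and Δp in Pa (1 kg/m² of water = 1 mm).
Layer 1000–850 hPa: Δp = 150 hPa = 15000 Pa, q̄ = 0.0125 kg/kg → 0.0125 × 15000 / 9.8 = 19.13 mm
Layer 850–770 hPa: Δp = 80 hPa = 8000 Pa, q̄ = 0.00778 kg/kg → 0.00778 × 8000 / 9.8 = 6.35 mm
Layer 770–520 hPa: Δp = 250 hPa = 25000 Pa, q̄ = 0.00297 kg/kg → 0.00297 × 25000 / 9.8 = 7.58 mm
Layer 520–250 hPa: Δp = 270 hPa = 27000 Pa, q̄ = 0.00104 kg/kg → 0.00104 × 27000 / 9.8 = 2.87 mm
PW = 19.13 + 6.35 + 7.58 + 2.87 = 35.93 ≈ 35.9 mm.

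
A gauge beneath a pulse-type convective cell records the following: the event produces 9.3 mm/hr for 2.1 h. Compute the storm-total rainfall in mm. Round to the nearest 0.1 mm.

total ≈ 19.5 mm

Total = Σ Rᵢ Δtᵢ = 9.3 × 2.1
      = 19.53 = 19.5 mm.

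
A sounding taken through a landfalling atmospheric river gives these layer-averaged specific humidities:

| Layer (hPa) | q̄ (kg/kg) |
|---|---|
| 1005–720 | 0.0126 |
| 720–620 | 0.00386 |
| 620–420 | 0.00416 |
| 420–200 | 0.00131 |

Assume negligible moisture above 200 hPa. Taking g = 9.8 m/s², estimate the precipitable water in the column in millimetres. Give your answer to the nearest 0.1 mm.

Precipitable water is the column-integrated vapour mass per unit area: PW = (1/g) Σ q̄ Δp, with q in kg/kg and Δp in Pa (1 kg/m² of water = 1 mm).
Layer 1005–720 hPa: Δp = 285 hPa = 28500 Pa, q̄ = 0.0126 kg/kg → 0.0126 × 28500 / 9.8 = 36.64 mm
Layer 720–620 hPa: Δp = 100 hPa = 10000 Pa, q̄ = 0.00386 kg/kg → 0.00386 × 10000 / 9.8 = 3.94 mm
Layer 620–420 hPa: Δp = 200 hPa = 20000 Pa, q̄ = 0.00416 kg/kg → 0.00416 × 20000 / 9.8 = 8.49 mm
Layer 420–200 hPa: Δp = 220 hPa = 22000 Pa, q̄ = 0.00131 kg/kg → 0.00131 × 22000 / 9.8 = 2.94 mm
PW = 36.64 + 3.94 + 8.49 + 2.94 = 52.01 ≈ 52.0 mm.

PW ≈ 52.0 mm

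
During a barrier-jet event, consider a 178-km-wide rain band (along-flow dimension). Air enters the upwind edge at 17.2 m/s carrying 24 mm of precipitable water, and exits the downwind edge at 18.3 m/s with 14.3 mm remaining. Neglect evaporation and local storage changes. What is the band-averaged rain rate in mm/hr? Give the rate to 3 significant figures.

Column moisture flux per unit crosswind length is F = V × PW.
Inflow: F_in = 17.2 × 24 = 412.8 mm·m/s
Outflow: F_out = 18.3 × 14.3 = 261.69 mm·m/s
Steady-state rate R = (F_in − F_out)/L = (412.8 − 261.69) / 178000 m = 8.489e-04 mm/s.
R = 8.489e-04 × 3600 = 3.06 mm/hr.

R ≈ 3.06 mm/hr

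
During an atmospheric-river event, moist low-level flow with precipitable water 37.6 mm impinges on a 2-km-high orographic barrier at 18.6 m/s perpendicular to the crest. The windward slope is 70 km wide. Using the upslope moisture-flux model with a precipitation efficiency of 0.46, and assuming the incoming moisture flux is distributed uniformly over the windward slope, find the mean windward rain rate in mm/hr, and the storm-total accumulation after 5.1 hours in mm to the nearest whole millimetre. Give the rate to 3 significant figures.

Incoming column moisture flux per unit ridge length: F = V × PW = 18.6 × 37.6 = 699.36 mm·m/s.
Spread over the 70 km slope with efficiency ε = 0.46: R = ε·F/W = 0.46 × 699.36 / 70000 m = 4.596e-03 mm/s.
R = 4.596e-03 × 3600 = 16.5 mm/hr.
Over 5.1 h: total = 16.5 × 5.1 = 84.15 ≈ 84 mm.

R ≈ 16.5 mm/hr; total ≈ 84 mm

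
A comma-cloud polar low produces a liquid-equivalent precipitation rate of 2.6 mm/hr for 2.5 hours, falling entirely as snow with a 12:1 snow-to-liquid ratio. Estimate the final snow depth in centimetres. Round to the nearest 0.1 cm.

snow depth ≈ 7.8 cm

Liquid-equivalent depth = 2.6 × 2.5 = 6.5 mm.
Snow depth = 6.5 mm × 12 = 78 mm = 7.8 cm.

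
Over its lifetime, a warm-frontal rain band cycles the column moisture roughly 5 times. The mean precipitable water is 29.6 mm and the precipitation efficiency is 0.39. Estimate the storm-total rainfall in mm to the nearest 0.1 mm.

Each cycle deposits ε × PW = 0.39 × 29.6 = 11.544 mm.
Over 5 cycles: 5 × 11.544 = 57.7 mm.

rainfall ≈ 57.7 mm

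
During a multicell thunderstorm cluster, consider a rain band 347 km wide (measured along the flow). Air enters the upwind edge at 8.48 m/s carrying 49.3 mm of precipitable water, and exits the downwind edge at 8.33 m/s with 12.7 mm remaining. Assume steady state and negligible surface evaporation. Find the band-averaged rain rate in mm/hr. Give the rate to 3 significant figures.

R ≈ 3.24 mm/hr

Column moisture flux per unit crosswind length is F = V × PW.
Inflow: F_in = 8.48 × 49.3 = 418.064 mm·m/s
Outflow: F_out = 8.33 × 12.7 = 105.791 mm·m/s
Steady-state rate R = (F_in − F_out)/L = (418.064 − 105.791) / 347000 m = 8.999e-04 mm/s.
R = 8.999e-04 × 3600 = 3.24 mm/hr.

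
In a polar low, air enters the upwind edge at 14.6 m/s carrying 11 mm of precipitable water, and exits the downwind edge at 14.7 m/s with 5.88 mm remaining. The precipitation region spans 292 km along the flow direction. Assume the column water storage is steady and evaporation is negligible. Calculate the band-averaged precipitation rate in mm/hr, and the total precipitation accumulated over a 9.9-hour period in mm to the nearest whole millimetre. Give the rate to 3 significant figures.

R ≈ 0.914 mm/hr; total ≈ 9 mm

Column moisture flux per unit crosswind length is F = V × PW.
Inflow: F_in = 14.6 × 11 = 160.6 mm·m/s
Outflow: F_out = 14.7 × 5.88 = 86.436 mm·m/s
Steady-state rate R = (F_in − F_out)/L = (160.6 − 86.436) / 292000 m = 2.540e-04 mm/s.
R = 2.540e-04 × 3600 = 0.914 mm/hr.
Over 9.9 h: total = 0.914 × 9.9 = 9.0486 ≈ 9 mm.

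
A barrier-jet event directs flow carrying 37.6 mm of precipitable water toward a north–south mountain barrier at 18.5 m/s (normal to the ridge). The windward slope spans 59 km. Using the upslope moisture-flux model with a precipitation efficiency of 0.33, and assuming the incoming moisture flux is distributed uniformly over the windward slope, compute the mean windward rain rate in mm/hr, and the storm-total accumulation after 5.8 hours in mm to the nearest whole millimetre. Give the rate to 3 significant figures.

R ≈ 14.0 mm/hr; total ≈ 81 mm

Incoming column moisture flux per unit ridge length: F = V × PW = 18.5 × 37.6 = 695.6 mm·m/s.
Spread over the 59 km slope with efficiency ε = 0.33: R = ε·F/W = 0.33 × 695.6 / 59000 m = 3.891e-03 mm/s.
R = 3.891e-03 × 3600 = 14.0 mm/hr.
Over 5.8 h: total = 14.0 × 5.8 = 81.2 ≈ 81 mm.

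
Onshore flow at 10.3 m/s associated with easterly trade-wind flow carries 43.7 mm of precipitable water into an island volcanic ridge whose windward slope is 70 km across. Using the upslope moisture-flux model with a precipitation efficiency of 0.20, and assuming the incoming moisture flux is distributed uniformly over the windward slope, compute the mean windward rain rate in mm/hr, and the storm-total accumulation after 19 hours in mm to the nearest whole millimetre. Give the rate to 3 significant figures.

Incoming column moisture flux per unit ridge length: F = V × PW = 10.3 × 43.7 = 450.11 mm·m/s.
Spread over the 70 km slope with efficiency ε = 0.20: R = ε·F/W = 0.20 × 450.11 / 70000 m = 1.286e-03 mm/s.
R = 1.286e-03 × 3600 = 4.63 mm/hr.
Over 19 h: total = 4.63 × 19 = 87.97 ≈ 88 mm.

R ≈ 4.63 mm/hr; total ≈ 88 mm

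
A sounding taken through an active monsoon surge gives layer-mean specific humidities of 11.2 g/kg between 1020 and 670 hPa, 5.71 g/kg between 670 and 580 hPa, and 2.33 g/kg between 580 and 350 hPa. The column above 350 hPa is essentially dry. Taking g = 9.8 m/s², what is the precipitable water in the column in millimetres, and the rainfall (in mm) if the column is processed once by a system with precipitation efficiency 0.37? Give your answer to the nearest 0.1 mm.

Precipitable water is the column-integrated vapour mass per unit area: PW = (1/g) Σ q̄ Δp, with q in kg/kg and Δp in Pa (1 kg/m² of water = 1 mm).
Layer 1020–670 hPa: Δp = 350 hPa = 35000 Pa, q̄ = 0.0112 kg/kg → 0.0112 × 35000 / 9.8 = 40.00 mm
Layer 670–580 hPa: Δp = 90 hPa = 9000 Pa, q̄ = 0.00571 kg/kg → 0.00571 × 9000 / 9.8 = 5.24 mm
Layer 580–350 hPa: Δp = 230 hPa = 23000 Pa, q̄ = 0.00233 kg/kg → 0.00233 × 23000 / 9.8 = 5.47 mm
PW = 40.00 + 5.24 + 5.47 = 50.71 ≈ 50.7 mm.
Rainfall = ε × PW = 0.37 × 50.7 = 18.8 mm.

PW ≈ 50.7 mm; rainfall ≈ 18.8 mm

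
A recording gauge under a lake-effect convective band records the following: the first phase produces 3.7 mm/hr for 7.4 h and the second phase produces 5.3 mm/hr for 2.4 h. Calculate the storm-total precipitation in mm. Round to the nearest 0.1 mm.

total ≈ 40.1 mm

Total = Σ Rᵢ Δtᵢ = 3.7 × 7.4 + 5.3 × 2.4
      = 27.38 + 12.72 = 40.1 mm.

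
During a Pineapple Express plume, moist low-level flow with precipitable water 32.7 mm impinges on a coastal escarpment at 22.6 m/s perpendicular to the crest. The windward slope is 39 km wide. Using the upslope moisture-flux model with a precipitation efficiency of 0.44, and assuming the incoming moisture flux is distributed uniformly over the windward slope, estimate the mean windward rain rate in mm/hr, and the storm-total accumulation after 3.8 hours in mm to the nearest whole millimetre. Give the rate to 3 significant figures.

Incoming column moisture flux per unit ridge length: F = V × PW = 22.6 × 32.7 = 739.02 mm·m/s.
Spread over the 39 km slope with efficiency ε = 0.44: R = ε·F/W = 0.44 × 739.02 / 39000 m = 8.338e-03 mm/s.
R = 8.338e-03 × 3600 = 30.0 mm/hr.
Over 3.8 h: total = 30.0 × 3.8 = 114 mm.

R ≈ 30.0 mm/hr; total ≈ 114 mm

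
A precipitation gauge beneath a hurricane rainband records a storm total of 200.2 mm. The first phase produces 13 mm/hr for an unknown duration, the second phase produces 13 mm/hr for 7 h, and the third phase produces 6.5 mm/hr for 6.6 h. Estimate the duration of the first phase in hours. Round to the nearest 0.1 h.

Known phases: 13 × 7 + 6.5 × 6.6 = 91 + 42.9 = 133.9 mm.
Remaining depth = 200.2 − 133.9 = 66.3 mm.
Duration = 66.3 / 13 = 5.1 h.

duration ≈ 5.1 h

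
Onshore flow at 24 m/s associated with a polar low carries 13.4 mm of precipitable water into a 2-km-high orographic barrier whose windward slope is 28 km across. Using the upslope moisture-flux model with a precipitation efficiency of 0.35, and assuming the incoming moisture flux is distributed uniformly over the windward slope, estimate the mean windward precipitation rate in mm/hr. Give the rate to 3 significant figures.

R ≈ 14.5 mm/hr

Incoming column moisture flux per unit ridge length: F = V × PW = 24 × 13.4 = 321.6 mm·m/s.
Spread over the 28 km slope with efficiency ε = 0.35: R = ε·F/W = 0.35 × 321.6 / 28000 m = 4.020e-03 mm/s.
R = 4.020e-03 × 3600 = 14.5 mm/hr.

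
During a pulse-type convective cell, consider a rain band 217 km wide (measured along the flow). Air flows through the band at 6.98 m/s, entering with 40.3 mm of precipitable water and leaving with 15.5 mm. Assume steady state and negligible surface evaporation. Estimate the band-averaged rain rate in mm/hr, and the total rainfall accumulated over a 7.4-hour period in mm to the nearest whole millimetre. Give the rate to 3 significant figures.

Column moisture flux per unit crosswind length is F = V × PW.
Inflow: F_in = 6.98 × 40.3 = 281.294 mm·m/s
Outflow: F_out = 6.98 × 15.5 = 108.19 mm·m/s
Steady-state rate R = (F_in − F_out)/L = (281.294 − 108.19) / 217000 m = 7.977e-04 mm/s.
R = 7.977e-04 × 3600 = 2.87 mm/hr.
Over 7.4 h: total = 2.87 × 7.4 = 21.238 ≈ 21 mm.

R ≈ 2.87 mm/hr; total ≈ 21 mm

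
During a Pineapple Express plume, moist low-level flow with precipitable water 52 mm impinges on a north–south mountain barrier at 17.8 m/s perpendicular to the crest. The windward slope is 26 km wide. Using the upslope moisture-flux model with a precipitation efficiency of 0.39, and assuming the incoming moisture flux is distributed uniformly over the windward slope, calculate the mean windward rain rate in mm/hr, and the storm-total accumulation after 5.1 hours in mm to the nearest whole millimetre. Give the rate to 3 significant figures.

R ≈ 50.0 mm/hr; total ≈ 255 mm

Incoming column moisture flux per unit ridge length: F = V × PW = 17.8 × 52 = 925.6 mm·m/s.
Spread over the 26 km slope with efficiency ε = 0.39: R = ε·F/W = 0.39 × 925.6 / 26000 m = 1.388e-02 mm/s.
R = 1.388e-02 × 3600 = 50.0 mm/hr.
Over 5.1 h: total = 50.0 × 5.1 = 255 mm.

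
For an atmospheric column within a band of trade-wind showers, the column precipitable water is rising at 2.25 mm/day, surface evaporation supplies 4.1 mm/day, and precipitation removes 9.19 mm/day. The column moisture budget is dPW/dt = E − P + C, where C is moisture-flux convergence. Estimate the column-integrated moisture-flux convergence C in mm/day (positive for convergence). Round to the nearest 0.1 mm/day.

dPW/dt = +2.25 mm/day.
C = dPW/dt − E + P = (+2.25) − 4.1 + 9.19 = 7.3 mm/day.

C ≈ 7.3 mm/day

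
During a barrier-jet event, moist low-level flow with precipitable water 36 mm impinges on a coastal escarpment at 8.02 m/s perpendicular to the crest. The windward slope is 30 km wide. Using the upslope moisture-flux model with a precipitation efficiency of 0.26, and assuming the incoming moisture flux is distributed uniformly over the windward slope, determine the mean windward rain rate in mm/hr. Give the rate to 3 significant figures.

Incoming column moisture flux per unit ridge length: F = V × PW = 8.02 × 36 = 288.72 mm·m/s.
Spread over the 30 km slope with efficiency ε = 0.26: R = ε·F/W = 0.26 × 288.72 / 30000 m = 2.502e-03 mm/s.
R = 2.502e-03 × 3600 = 9.01 mm/hr.

R ≈ 9.01 mm/hr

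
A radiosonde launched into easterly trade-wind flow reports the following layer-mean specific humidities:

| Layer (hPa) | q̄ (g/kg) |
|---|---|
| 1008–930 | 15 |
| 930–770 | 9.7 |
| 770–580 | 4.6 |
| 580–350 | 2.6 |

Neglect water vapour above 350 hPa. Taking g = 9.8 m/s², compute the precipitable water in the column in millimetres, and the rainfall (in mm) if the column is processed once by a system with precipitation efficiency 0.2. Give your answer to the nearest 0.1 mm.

PW ≈ 42.8 mm; rainfall ≈ 8.6 mm

Precipitable water is the column-integrated vapour mass per unit area: PW = (1/g) Σ q̄ Δp, with q in kg/kg and Δp in Pa (1 kg/m² of water = 1 mm).
Layer 1008–930 hPa: Δp = 78 hPa = 7800 Pa, q̄ = 0.015 kg/kg → 0.015 × 7800 / 9.8 = 11.94 mm
Layer 930–770 hPa: Δp = 160 hPa = 16000 Pa, q̄ = 0.0097 kg/kg → 0.0097 × 16000 / 9.8 = 15.84 mm
Layer 770–580 hPa: Δp = 190 hPa = 19000 Pa, q̄ = 0.0046 kg/kg → 0.0046 × 19000 / 9.8 = 8.92 mm
Layer 580–350 hPa: Δp = 230 hPa = 23000 Pa, q̄ = 0.0026 kg/kg → 0.0026 × 23000 / 9.8 = 6.10 mm
PW = 11.94 + 15.84 + 8.92 + 6.10 = 42.80 ≈ 42.8 mm.
Rainfall = ε × PW = 0.2 × 42.8 = 8.6 mm.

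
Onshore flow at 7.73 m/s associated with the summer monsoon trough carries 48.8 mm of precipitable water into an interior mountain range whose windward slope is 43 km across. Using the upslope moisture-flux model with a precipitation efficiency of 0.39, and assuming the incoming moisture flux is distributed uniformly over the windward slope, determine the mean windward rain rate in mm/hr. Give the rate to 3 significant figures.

Incoming column moisture flux per unit ridge length: F = V × PW = 7.73 × 48.8 = 377.224 mm·m/s.
Spread over the 43 km slope with efficiency ε = 0.39: R = ε·F/W = 0.39 × 377.224 / 43000 m = 3.421e-03 mm/s.
R = 3.421e-03 × 3600 = 12.3 mm/hr.

R ≈ 12.3 mm/hr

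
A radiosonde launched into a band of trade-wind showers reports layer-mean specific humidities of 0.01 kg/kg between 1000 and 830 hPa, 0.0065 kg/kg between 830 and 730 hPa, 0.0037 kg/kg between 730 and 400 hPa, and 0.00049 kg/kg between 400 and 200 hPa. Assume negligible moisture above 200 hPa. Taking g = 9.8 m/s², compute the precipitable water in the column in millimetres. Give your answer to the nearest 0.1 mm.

PW ≈ 37.4 mm

Precipitable water is the column-integrated vapour mass per unit area: PW = (1/g) Σ q̄ Δp, with q in kg/kg and Δp in Pa (1 kg/m² of water = 1 mm).
Layer 1000–830 hPa: Δp = 170 hPa = 17000 Pa, q̄ = 0.01 kg/kg → 0.01 × 17000 / 9.8 = 17.35 mm
Layer 830–730 hPa: Δp = 100 hPa = 10000 Pa, q̄ = 0.0065 kg/kg → 0.0065 × 10000 / 9.8 = 6.63 mm
Layer 730–400 hPa: Δp = 330 hPa = 33000 Pa, q̄ = 0.0037 kg/kg → 0.0037 × 33000 / 9.8 = 12.46 mm
Layer 400–200 hPa: Δp = 200 hPa = 20000 Pa, q̄ = 0.00049 kg/kg → 0.00049 × 20000 / 9.8 = 1.00 mm
PW = 17.35 + 6.63 + 12.46 + 1.00 = 37.44 ≈ 37.4 mm.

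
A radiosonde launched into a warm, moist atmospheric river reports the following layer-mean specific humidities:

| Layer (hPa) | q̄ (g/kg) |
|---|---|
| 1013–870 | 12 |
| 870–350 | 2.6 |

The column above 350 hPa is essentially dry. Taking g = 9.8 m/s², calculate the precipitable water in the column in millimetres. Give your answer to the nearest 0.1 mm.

PW ≈ 31.3 mm

Precipitable water is the column-integrated vapour mass per unit area: PW = (1/g) Σ q̄ Δp, with q in kg/kg and Δp in Pa (1 kg/m² of water = 1 mm).
Layer 1013–870 hPa: Δp = 143 hPa = 14300 Pa, q̄ = 0.012 kg/kg → 0.012 × 14300 / 9.8 = 17.51 mm
Layer 870–350 hPa: Δp = 520 hPa = 52000 Pa, q̄ = 0.0026 kg/kg → 0.0026 × 52000 / 9.8 = 13.80 mm
PW = 17.51 + 13.80 = 31.31 ≈ 31.3 mm.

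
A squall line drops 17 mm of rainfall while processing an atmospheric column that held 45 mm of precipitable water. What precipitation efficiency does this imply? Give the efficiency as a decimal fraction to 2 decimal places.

ε ≈ 0.38

ε = rainfall / PW = 17 / 45 = 0.38.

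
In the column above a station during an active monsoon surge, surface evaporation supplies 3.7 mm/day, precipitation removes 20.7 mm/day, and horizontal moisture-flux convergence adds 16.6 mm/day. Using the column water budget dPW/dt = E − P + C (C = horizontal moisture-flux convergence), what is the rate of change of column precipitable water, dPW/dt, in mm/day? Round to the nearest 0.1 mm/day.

dPW/dt ≈ -0.4 mm/day

dPW/dt = E − P + C = 3.7 − 20.7 + (16.6) = -0.4 mm/day.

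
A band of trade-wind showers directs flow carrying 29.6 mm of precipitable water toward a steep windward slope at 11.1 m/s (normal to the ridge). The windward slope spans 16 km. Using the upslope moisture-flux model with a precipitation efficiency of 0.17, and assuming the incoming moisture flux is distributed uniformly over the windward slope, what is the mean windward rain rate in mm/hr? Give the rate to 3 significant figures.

Incoming column moisture flux per unit ridge length: F = V × PW = 11.1 × 29.6 = 328.56 mm·m/s.
Spread over the 16 km slope with efficiency ε = 0.17: R = ε·F/W = 0.17 × 328.56 / 16000 m = 3.491e-03 mm/s.
R = 3.491e-03 × 3600 = 12.6 mm/hr.

R ≈ 12.6 mm/hr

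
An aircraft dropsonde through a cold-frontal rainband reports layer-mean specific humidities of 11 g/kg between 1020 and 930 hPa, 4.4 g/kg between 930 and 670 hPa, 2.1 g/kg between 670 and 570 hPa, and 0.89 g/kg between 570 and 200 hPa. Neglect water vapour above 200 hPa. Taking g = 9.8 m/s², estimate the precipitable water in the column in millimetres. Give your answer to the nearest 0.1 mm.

Precipitable water is the column-integrated vapour mass per unit area: PW = (1/g) Σ q̄ Δp, with q in kg/kg and Δp in Pa (1 kg/m² of water = 1 mm).
Layer 1020–930 hPa: Δp = 90 hPa = 9000 Pa, q̄ = 0.011 kg/kg → 0.011 × 9000 / 9.8 = 10.10 mm
Layer 930–670 hPa: Δp = 260 hPa = 26000 Pa, q̄ = 0.0044 kg/kg → 0.0044 × 26000 / 9.8 = 11.67 mm
Layer 670–570 hPa: Δp = 100 hPa = 10000 Pa, q̄ = 0.0021 kg/kg → 0.0021 × 10000 / 9.8 = 2.14 mm
Layer 570–200 hPa: Δp = 370 hPa = 37000 Pa, q̄ = 0.00089 kg/kg → 0.00089 × 37000 / 9.8 = 3.36 mm
PW = 10.10 + 11.67 + 2.14 + 3.36 = 27.27 ≈ 27.3 mm.

PW ≈ 27.3 mm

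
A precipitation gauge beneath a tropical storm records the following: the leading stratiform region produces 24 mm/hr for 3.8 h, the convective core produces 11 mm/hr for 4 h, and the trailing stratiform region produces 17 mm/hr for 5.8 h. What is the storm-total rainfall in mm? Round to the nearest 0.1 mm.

Total = Σ Rᵢ Δtᵢ = 24 × 3.8 + 11 × 4 + 17 × 5.8
      = 91.2 + 44 + 98.6 = 233.8 mm.

total ≈ 233.8 mm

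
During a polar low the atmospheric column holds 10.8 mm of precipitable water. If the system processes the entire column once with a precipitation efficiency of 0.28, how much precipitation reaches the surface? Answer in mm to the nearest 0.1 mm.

precipitation ≈ 3.0 mm

Precipitation = ε × PW = 0.28 × 10.8 = 3.0 mm.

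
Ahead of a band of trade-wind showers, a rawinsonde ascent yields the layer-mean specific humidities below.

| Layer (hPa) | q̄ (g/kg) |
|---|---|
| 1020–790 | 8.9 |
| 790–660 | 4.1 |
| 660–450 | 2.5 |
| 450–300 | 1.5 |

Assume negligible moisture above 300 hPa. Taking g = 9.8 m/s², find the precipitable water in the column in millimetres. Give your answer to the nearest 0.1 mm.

PW ≈ 34.0 mm

Precipitable water is the column-integrated vapour mass per unit area: PW = (1/g) Σ q̄ Δp, with q in kg/kg and Δp in Pa (1 kg/m² of water = 1 mm).
Layer 1020–790 hPa: Δp = 230 hPa = 23000 Pa, q̄ = 0.0089 kg/kg → 0.0089 × 23000 / 9.8 = 20.89 mm
Layer 790–660 hPa: Δp = 130 hPa = 13000 Pa, q̄ = 0.0041 kg/kg → 0.0041 × 13000 / 9.8 = 5.44 mm
Layer 660–450 hPa: Δp = 210 hPa = 21000 Pa, q̄ = 0.0025 kg/kg → 0.0025 × 21000 / 9.8 = 5.36 mm
Layer 450–300 hPa: Δp = 150 hPa = 15000 Pa, q̄ = 0.0015 kg/kg → 0.0015 × 15000 / 9.8 = 2.30 mm
PW = 20.89 + 5.44 + 5.36 + 2.30 = 33.99 ≈ 34.0 mm.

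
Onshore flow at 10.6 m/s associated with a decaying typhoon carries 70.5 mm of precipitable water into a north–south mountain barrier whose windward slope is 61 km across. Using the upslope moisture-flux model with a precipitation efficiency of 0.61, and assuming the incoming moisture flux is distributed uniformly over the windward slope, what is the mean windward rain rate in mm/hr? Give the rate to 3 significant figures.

Incoming column moisture flux per unit ridge length: F = V × PW = 10.6 × 70.5 = 747.3 mm·m/s.
Spread over the 61 km slope with efficiency ε = 0.61: R = ε·F/W = 0.61 × 747.3 / 61000 m = 7.473e-03 mm/s.
R = 7.473e-03 × 3600 = 26.9 mm/hr.

R ≈ 26.9 mm/hr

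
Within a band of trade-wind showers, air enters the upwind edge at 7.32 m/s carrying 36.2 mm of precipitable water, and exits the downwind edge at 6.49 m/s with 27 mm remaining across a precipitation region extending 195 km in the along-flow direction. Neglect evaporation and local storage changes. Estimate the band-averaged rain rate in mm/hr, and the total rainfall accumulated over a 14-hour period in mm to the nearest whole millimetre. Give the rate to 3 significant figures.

Column moisture flux per unit crosswind length is F = V × PW.
Inflow: F_in = 7.32 × 36.2 = 264.984 mm·m/s
Outflow: F_out = 6.49 × 27 = 175.23 mm·m/s
Steady-state rate R = (F_in − F_out)/L = (264.984 − 175.23) / 195000 m = 4.603e-04 mm/s.
R = 4.603e-04 × 3600 = 1.66 mm/hr.
Over 14 h: total = 1.66 × 14 = 23.24 ≈ 23 mm.

R ≈ 1.66 mm/hr; total ≈ 23 mm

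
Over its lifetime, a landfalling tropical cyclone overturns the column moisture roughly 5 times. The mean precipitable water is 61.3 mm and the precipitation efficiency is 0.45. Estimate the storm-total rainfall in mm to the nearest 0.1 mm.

rainfall ≈ 137.9 mm

Each cycle deposits ε × PW = 0.45 × 61.3 = 27.585 mm.
Over 5 cycles: 5 × 27.585 = 137.9 mm.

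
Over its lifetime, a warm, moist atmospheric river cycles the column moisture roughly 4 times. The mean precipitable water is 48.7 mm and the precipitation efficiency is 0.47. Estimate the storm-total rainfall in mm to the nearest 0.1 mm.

Each cycle deposits ε × PW = 0.47 × 48.7 = 22.889 mm.
Over 4 cycles: 4 × 22.889 = 91.6 mm.

rainfall ≈ 91.6 mm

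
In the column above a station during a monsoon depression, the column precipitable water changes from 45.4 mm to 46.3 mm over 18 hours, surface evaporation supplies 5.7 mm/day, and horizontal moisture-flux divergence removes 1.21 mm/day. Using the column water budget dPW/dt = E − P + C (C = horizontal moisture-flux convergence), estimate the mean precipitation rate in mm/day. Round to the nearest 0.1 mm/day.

P ≈ 3.3 mm/day

dPW/dt = (46.3 − 45.4) mm / (18/24 day) = +1.200 mm/day.
P = E + C − dPW/dt = 5.7 + (-1.21) − (+1.200) = 3.3 mm/day.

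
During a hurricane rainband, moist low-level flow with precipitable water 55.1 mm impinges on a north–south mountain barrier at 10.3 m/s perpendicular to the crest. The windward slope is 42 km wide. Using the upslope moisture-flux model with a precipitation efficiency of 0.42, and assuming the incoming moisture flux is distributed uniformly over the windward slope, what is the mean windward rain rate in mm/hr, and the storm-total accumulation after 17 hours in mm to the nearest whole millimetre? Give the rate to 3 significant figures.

Incoming column moisture flux per unit ridge length: F = V × PW = 10.3 × 55.1 = 567.53 mm·m/s.
Spread over the 42 km slope with efficiency ε = 0.42: R = ε·F/W = 0.42 × 567.53 / 42000 m = 5.675e-03 mm/s.
R = 5.675e-03 × 3600 = 20.4 mm/hr.
Over 17 h: total = 20.4 × 17 = 346.8 ≈ 347 mm.

R ≈ 20.4 mm/hr; total ≈ 347 mm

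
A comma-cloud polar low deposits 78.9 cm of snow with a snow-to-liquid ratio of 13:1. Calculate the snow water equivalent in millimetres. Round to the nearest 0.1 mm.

SWE ≈ 60.7 mm

SWE = snow depth / ratio = 78.9 cm / 13 = 6.069 cm = 60.7 mm.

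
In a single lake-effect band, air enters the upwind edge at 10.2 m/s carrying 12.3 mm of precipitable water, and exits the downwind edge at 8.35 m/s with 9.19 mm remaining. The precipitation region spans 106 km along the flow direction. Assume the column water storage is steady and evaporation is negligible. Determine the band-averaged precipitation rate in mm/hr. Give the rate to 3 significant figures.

Column moisture flux per unit crosswind length is F = V × PW.
Inflow: F_in = 10.2 × 12.3 = 125.46 mm·m/s
Outflow: F_out = 8.35 × 9.19 = 76.7365 mm·m/s
Steady-state rate R = (F_in − F_out)/L = (125.46 − 76.7365) / 106000 m = 4.597e-04 mm/s.
R = 4.597e-04 × 3600 = 1.65 mm/hr.

R ≈ 1.65 mm/hr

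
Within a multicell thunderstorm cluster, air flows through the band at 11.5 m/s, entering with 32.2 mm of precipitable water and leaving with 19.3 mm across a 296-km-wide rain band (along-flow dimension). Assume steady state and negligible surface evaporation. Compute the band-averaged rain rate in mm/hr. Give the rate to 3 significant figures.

Column moisture flux per unit crosswind length is F = V × PW.
Inflow: F_in = 11.5 × 32.2 = 370.3 mm·m/s
Outflow: F_out = 11.5 × 19.3 = 221.95 mm·m/s
Steady-state rate R = (F_in − F_out)/L = (370.3 − 221.95) / 296000 m = 5.012e-04 mm/s.
R = 5.012e-04 × 3600 = 1.80 mm/hr.

R ≈ 1.80 mm/hr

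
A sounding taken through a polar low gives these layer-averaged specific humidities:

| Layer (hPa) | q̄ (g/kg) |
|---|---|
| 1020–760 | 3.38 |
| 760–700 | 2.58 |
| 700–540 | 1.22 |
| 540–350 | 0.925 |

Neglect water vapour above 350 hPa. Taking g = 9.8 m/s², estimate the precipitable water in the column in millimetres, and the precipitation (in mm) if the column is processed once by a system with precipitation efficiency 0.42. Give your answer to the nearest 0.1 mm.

PW ≈ 14.3 mm; precipitation ≈ 6.0 mm

Precipitable water is the column-integrated vapour mass per unit area: PW = (1/g) Σ q̄ Δp, with q in kg/kg and Δp in Pa (1 kg/m² of water = 1 mm).
Layer 1020–760 hPa: Δp = 260 hPa = 26000 Pa, q̄ = 0.00338 kg/kg → 0.00338 × 26000 / 9.8 = 8.97 mm
Layer 760–700 hPa: Δp = 60 hPa = 6000 Pa, q̄ = 0.00258 kg/kg → 0.00258 × 6000 / 9.8 = 1.58 mm
Layer 700–540 hPa: Δp = 160 hPa = 16000 Pa, q̄ = 0.00122 kg/kg → 0.00122 × 16000 / 9.8 = 1.99 mm
Layer 540–350 hPa: Δp = 190 hPa = 19000 Pa, q̄ = 0.000925 kg/kg → 0.000925 × 19000 / 9.8 = 1.79 mm
PW = 8.97 + 1.58 + 1.99 + 1.79 = 14.33 ≈ 14.3 mm.
Precipitation = ε × PW = 0.42 × 14.3 = 6.0 mm.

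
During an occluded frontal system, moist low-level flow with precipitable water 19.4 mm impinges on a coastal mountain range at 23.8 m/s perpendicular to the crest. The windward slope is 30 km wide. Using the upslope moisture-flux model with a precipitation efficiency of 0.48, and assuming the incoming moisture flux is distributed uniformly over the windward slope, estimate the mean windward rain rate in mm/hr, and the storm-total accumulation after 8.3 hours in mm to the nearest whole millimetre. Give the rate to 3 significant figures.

R ≈ 26.6 mm/hr; total ≈ 221 mm

Incoming column moisture flux per unit ridge length: F = V × PW = 23.8 × 19.4 = 461.72 mm·m/s.
Spread over the 30 km slope with efficiency ε = 0.48: R = ε·F/W = 0.48 × 461.72 / 30000 m = 7.388e-03 mm/s.
R = 7.388e-03 × 3600 = 26.6 mm/hr.
Over 8.3 h: total = 26.6 × 8.3 = 220.78 ≈ 221 mm.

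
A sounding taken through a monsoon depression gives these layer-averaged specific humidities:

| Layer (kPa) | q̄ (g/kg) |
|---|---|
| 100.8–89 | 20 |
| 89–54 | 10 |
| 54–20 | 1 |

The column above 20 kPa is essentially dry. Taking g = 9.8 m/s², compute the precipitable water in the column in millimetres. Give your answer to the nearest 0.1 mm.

PW ≈ 63.3 mm

Precipitable water is the column-integrated vapour mass per unit area: PW = (1/g) Σ q̄ Δp, with q in kg/kg and Δp in Pa (1 kg/m² of water = 1 mm).
Layer 100.8–89 kPa: Δp = 118 hPa = 11800 Pa, q̄ = 0.02 kg/kg → 0.02 × 11800 / 9.8 = 24.08 mm
Layer 89–54 kPa: Δp = 350 hPa = 35000 Pa, q̄ = 0.01 kg/kg → 0.01 × 35000 / 9.8 = 35.71 mm
Layer 54–20 kPa: Δp = 340 hPa = 34000 Pa, q̄ = 0.001 kg/kg → 0.001 × 34000 / 9.8 = 3.47 mm
PW = 24.08 + 35.71 + 3.47 = 63.26 ≈ 63.3 mm.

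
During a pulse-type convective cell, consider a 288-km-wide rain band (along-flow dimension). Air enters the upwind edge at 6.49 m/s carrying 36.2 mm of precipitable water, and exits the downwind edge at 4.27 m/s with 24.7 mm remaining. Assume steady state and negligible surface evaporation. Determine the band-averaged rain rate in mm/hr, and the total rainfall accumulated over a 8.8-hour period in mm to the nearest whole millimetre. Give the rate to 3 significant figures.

Column moisture flux per unit crosswind length is F = V × PW.
Inflow: F_in = 6.49 × 36.2 = 234.938 mm·m/s
Outflow: F_out = 4.27 × 24.7 = 105.469 mm·m/s
Steady-state rate R = (F_in − F_out)/L = (234.938 − 105.469) / 288000 m = 4.495e-04 mm/s.
R = 4.495e-04 × 3600 = 1.62 mm/hr.
Over 8.8 h: total = 1.62 × 8.8 = 14.256 ≈ 14 mm.

R ≈ 1.62 mm/hr; total ≈ 14 mm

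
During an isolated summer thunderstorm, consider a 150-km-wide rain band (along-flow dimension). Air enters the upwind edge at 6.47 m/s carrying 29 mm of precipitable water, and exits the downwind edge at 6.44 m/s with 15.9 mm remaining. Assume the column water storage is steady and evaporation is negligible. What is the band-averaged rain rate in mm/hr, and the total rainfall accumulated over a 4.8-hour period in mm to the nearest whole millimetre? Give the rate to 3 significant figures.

R ≈ 2.05 mm/hr; total ≈ 10 mm

Column moisture flux per unit crosswind length is F = V × PW.
Inflow: F_in = 6.47 × 29 = 187.63 mm·m/s
Outflow: F_out = 6.44 × 15.9 = 102.396 mm·m/s
Steady-state rate R = (F_in − F_out)/L = (187.63 − 102.396) / 150000 m = 5.682e-04 mm/s.
R = 5.682e-04 × 3600 = 2.05 mm/hr.
Over 4.8 h: total = 2.05 × 4.8 = 9.84 ≈ 10 mm.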